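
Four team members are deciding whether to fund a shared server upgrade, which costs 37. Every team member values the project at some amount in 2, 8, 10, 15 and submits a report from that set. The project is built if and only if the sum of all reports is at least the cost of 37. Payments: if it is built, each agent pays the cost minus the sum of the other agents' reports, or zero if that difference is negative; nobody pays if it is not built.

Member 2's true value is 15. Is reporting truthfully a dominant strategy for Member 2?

Check each profile of the others' reports and compare truth against every alternative report.
Others report (8, 8, 10): truth gives 4, best alternative gives 0.
Others report (8, 10, 8): truth gives 4, best alternative gives 0.
Others report (10, 8, 8): truth gives 4, best alternative gives 0.
Others report (2, 8, 15): truth gives 3, best alternative gives 0.
Others report (2, 15, 8): truth gives 3, best alternative gives 0.
Others report (8, 2, 15): truth gives 3, best alternative gives 0.
(Remaining 58 profiles checked similarly; truth is weakly best in each.)
In every case the truthful report is at least as good as any alternative, so it is a dominant strategy.

Yes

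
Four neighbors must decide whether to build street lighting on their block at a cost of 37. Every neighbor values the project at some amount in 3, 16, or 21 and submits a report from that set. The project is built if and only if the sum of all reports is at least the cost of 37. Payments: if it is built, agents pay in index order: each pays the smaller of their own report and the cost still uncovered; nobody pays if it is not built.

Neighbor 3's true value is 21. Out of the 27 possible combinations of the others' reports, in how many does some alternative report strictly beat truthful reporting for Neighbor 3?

15

Others report (3, 3, 16): truth gives 0; report 16 gives 5 > 0. Violating.
Others report (3, 3, 21): truth gives 0; report 16 gives 5 > 0. Violating.
Others report (3, 16, 3): truth gives 3; report 16 gives 5 > 3. Violating.
Others report (3, 16, 16): truth gives 3; report 3 gives 18 > 3. Violating.
Others report (3, 3, 3): truth gives 0; no alternative beats it.
Others report (3, 21, 3): truth gives 8; no alternative beats it.
(Checking all 27 profiles: 15 have a profitable deviation, 12 do not.)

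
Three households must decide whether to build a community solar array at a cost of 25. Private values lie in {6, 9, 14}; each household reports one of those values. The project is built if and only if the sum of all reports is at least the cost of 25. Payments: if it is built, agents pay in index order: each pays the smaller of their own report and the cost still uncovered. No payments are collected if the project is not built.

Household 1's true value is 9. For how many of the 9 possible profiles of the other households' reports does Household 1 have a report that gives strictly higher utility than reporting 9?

Others report (6, 14): truth gives 0; report 6 gives 3 > 0. Violating.
Others report (9, 14): truth gives 0; report 6 gives 3 > 0. Violating.
Others report (14, 6): truth gives 0; report 6 gives 3 > 0. Violating.
Others report (14, 9): truth gives 0; report 6 gives 3 > 0. Violating.
Others report (6, 6): truth gives 0; no alternative beats it.
Others report (6, 9): truth gives 0; no alternative beats it.
(Checking all 9 profiles: 5 have a profitable deviation, 4 do not.)

5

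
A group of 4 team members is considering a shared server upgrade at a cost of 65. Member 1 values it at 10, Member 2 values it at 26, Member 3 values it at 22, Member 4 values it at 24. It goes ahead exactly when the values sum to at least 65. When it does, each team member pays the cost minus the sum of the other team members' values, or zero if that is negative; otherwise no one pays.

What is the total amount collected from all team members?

Total value 82 ≥ cost 65, so it is built.
Member 1: others sum to 72; max(0, 65 - 72) = 0.
Member 2: others sum to 56; max(0, 65 - 56) = 9.
Member 3: others sum to 60; max(0, 65 - 60) = 5.
Member 4: others sum to 58; max(0, 65 - 58) = 7.
Total collected = 0 + 9 + 5 + 7 = 21.

21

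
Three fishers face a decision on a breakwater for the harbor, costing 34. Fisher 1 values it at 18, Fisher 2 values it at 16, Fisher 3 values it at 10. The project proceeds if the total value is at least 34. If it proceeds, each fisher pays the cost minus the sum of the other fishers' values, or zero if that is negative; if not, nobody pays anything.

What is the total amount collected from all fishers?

Total value 44 ≥ cost 34, so it is built.
Fisher 1: others sum to 26; max(0, 34 - 26) = 8.
Fisher 2: others sum to 28; max(0, 34 - 28) = 6.
Fisher 3: others sum to 34; max(0, 34 - 34) = 0.
Total collected = 8 + 6 + 0 = 14.

14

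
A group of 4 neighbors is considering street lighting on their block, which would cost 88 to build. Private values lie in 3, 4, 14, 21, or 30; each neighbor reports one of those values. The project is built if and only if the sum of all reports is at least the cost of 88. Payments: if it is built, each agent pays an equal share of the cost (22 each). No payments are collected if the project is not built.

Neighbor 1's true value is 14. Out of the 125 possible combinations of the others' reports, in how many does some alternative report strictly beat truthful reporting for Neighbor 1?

Others report (14, 30, 30): truth gives -8; report 3 gives 0 > -8. Violating.
Others report (21, 30, 30): truth gives -8; report 3 gives 0 > -8. Violating.
Others report (30, 14, 30): truth gives -8; report 3 gives 0 > -8. Violating.
Others report (30, 21, 30): truth gives -8; report 3 gives 0 > -8. Violating.
Others report (3, 3, 3): truth gives 0; no alternative beats it.
Others report (3, 3, 4): truth gives 0; no alternative beats it.
(Checking all 125 profiles: 6 have a profitable deviation, 119 do not.)

6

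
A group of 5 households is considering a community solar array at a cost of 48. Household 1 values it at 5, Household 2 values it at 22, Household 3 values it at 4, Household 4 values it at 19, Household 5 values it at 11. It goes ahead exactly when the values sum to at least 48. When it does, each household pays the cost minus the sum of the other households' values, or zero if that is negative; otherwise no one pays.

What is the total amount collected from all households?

15

Total value 61 ≥ cost 48, so it is built.
Household 1: others sum to 56; max(0, 48 - 56) = 0.
Household 2: others sum to 39; max(0, 48 - 39) = 9.
Household 3: others sum to 57; max(0, 48 - 57) = 0.
Household 4: others sum to 42; max(0, 48 - 42) = 6.
Household 5: others sum to 50; max(0, 48 - 50) = 0.
Total collected = 0 + 9 + 0 + 6 + 0 = 15.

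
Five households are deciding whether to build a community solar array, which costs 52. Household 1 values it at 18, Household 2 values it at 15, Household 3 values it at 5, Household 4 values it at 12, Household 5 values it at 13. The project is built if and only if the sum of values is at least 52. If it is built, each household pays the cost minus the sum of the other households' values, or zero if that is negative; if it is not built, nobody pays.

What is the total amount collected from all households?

Total value 63 ≥ cost 52, so it is built.
Household 1: others sum to 45; max(0, 52 - 45) = 7.
Household 2: others sum to 48; max(0, 52 - 48) = 4.
Household 3: others sum to 58; max(0, 52 - 58) = 0.
Household 4: others sum to 51; max(0, 52 - 51) = 1.
Household 5: others sum to 50; max(0, 52 - 50) = 2.
Total collected = 7 + 4 + 0 + 1 + 2 = 14.

14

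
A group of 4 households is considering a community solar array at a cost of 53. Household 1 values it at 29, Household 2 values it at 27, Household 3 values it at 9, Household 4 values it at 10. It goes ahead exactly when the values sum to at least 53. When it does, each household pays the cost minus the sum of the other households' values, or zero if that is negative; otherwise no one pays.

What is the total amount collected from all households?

12

Total value 75 ≥ cost 53, so it is built.
Household 1: others sum to 46; max(0, 53 - 46) = 7.
Household 2: others sum to 48; max(0, 53 - 48) = 5.
Household 3: others sum to 66; max(0, 53 - 66) = 0.
Household 4: others sum to 65; max(0, 53 - 65) = 0.
Total collected = 7 + 5 + 0 + 0 = 12.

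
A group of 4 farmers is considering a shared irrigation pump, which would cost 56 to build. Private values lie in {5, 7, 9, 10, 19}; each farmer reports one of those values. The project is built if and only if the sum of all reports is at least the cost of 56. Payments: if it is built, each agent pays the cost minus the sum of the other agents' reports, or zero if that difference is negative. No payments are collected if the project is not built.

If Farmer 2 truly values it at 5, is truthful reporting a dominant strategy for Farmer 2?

Check each profile of the others' reports and compare truth against every alternative report.
Others report (19, 19, 19): truth gives 5, best alternative gives 5.
Others report (5, 5, 5): truth gives 0, best alternative gives 0.
Others report (5, 5, 7): truth gives 0, best alternative gives 0.
Others report (5, 5, 9): truth gives 0, best alternative gives 0.
Others report (5, 5, 10): truth gives 0, best alternative gives 0.
Others report (5, 5, 19): truth gives 0, best alternative gives 0.
(Remaining 119 profiles checked similarly; truth is weakly best in each.)
In every case the truthful report is at least as good as any alternative, so it is a dominant strategy.

Yes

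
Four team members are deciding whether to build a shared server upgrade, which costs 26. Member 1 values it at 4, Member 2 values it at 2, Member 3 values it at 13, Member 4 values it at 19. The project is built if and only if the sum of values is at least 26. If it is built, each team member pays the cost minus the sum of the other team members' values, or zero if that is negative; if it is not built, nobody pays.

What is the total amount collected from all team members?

8

Total value 38 ≥ cost 26, so it is built.
Member 1: others sum to 34; max(0, 26 - 34) = 0.
Member 2: others sum to 36; max(0, 26 - 36) = 0.
Member 3: others sum to 25; max(0, 26 - 25) = 1.
Member 4: others sum to 19; max(0, 26 - 19) = 7.
Total collected = 0 + 0 + 1 + 7 = 8.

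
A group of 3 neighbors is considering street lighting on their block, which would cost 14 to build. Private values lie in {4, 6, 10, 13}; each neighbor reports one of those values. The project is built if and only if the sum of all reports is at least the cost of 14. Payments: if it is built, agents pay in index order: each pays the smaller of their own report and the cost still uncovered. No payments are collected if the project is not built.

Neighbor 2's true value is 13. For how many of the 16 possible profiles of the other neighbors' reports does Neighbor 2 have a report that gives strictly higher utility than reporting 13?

8

Others report (4, 4): truth gives 3; report 6 gives 7 > 3. Violating.
Others report (4, 6): truth gives 3; report 4 gives 9 > 3. Violating.
Others report (4, 10): truth gives 3; report 4 gives 9 > 3. Violating.
Others report (4, 13): truth gives 3; report 4 gives 9 > 3. Violating.
Others report (10, 4): truth gives 9; no alternative beats it.
Others report (10, 6): truth gives 9; no alternative beats it.
(Checking all 16 profiles: 8 have a profitable deviation, 8 do not.)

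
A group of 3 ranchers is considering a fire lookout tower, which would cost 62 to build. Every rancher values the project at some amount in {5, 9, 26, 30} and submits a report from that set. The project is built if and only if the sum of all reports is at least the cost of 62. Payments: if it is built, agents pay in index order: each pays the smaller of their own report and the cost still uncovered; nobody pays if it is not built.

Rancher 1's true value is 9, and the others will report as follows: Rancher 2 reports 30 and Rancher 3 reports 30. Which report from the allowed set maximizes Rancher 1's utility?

5

Report 5: project built, pays 5, utility 9 - 5 = 4.
Report 9: project built, pays 9, utility 9 - 9 = 0.
Report 26: project built, pays 26, utility 9 - 26 = -17.
Report 30: project built, pays 30, utility 9 - 30 = -21.
The best choice is 5 with utility 4.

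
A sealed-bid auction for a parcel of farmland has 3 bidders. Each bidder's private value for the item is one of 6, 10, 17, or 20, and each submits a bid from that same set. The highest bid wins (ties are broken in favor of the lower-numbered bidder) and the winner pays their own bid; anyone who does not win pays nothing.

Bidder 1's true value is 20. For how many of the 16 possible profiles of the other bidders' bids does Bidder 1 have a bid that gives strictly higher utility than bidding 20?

9

Others bid (6, 6): truth gives 0; bid 6 gives 14 > 0. Violating.
Others bid (6, 10): truth gives 0; bid 10 gives 10 > 0. Violating.
Others bid (6, 17): truth gives 0; bid 17 gives 3 > 0. Violating.
Others bid (10, 6): truth gives 0; bid 10 gives 10 > 0. Violating.
Others bid (6, 20): truth gives 0; no alternative beats it.
Others bid (10, 20): truth gives 0; no alternative beats it.
(Checking all 16 profiles: 9 have a profitable deviation, 7 do not.)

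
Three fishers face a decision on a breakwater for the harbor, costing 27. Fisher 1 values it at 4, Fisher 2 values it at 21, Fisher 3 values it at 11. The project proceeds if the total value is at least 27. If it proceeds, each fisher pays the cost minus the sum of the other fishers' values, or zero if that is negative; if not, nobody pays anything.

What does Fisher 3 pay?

2

Total value 36 ≥ cost 27, so the project is built.
The other fishers' values sum to 25.
Cost minus that sum is 27 - 25 = 2.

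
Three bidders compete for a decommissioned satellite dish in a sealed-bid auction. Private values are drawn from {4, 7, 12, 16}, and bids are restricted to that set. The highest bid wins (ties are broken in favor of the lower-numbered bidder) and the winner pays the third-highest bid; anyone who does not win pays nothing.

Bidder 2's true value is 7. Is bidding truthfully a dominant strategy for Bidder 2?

Consider the case where Bidder 1 bids 4 and Bidder 3 bids 12.
Truthful bid 7: loses, pays 0, utility 0.
Bid 12 instead: wins, pays 4, utility 7 - 4 = 3.
Since 3 > 0, bidding 12 is strictly better here, so truthful bidding is not dominant.

No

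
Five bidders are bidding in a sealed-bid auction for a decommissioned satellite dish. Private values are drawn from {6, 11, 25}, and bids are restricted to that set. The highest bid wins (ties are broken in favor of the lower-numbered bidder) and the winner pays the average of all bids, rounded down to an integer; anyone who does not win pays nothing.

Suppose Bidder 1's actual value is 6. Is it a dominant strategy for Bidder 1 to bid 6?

Check each profile of the others' bids and compare truth against every alternative bid.
Others bid (11, 11, 11, 11): truth gives 0, best alternative gives -5.
Others bid (6, 11, 11, 11): truth gives 0, best alternative gives -4.
Others bid (11, 6, 11, 11): truth gives 0, best alternative gives -4.
Others bid (11, 11, 6, 11): truth gives 0, best alternative gives -4.
Others bid (11, 11, 11, 6): truth gives 0, best alternative gives -4.
Others bid (6, 6, 11, 11): truth gives 0, best alternative gives -3.
(Remaining 75 profiles checked similarly; truth is weakly best in each.)
In every case the truthful bid is at least as good as any alternative, so it is a dominant strategy.

Yes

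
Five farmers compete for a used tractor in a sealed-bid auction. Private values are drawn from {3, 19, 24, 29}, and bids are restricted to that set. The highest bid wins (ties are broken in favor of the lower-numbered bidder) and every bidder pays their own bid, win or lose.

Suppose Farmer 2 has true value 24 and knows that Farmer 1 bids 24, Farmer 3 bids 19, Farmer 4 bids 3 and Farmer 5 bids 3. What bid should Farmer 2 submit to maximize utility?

3

Bid 3: loses but pays 3, utility -3.
Bid 19: loses but pays 19, utility -19.
Bid 24: loses but pays 24, utility -24.
Bid 29: wins, pays 29, utility 24 - 29 = -5.
The best choice is 3 with utility -3.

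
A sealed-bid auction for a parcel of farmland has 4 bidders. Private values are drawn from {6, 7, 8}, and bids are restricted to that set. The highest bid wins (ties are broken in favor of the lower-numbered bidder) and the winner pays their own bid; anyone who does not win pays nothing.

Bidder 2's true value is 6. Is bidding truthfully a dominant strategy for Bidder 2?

Yes

Check each profile of the others' bids and compare truth against every alternative bid.
Others bid (6, 6, 6): truth gives 0, best alternative gives -1.
Others bid (6, 6, 7): truth gives 0, best alternative gives -1.
Others bid (6, 7, 6): truth gives 0, best alternative gives -1.
Others bid (6, 7, 7): truth gives 0, best alternative gives -1.
Others bid (6, 6, 8): truth gives 0, best alternative gives 0.
Others bid (6, 7, 8): truth gives 0, best alternative gives 0.
(Remaining 21 profiles checked similarly; truth is weakly best in each.)
In every case the truthful bid is at least as good as any alternative, so it is a dominant strategy.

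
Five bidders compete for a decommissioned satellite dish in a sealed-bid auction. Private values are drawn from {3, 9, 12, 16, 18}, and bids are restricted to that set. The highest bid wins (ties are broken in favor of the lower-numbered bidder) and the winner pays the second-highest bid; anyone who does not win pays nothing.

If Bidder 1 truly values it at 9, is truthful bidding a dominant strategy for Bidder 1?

Check each profile of the others' bids and compare truth against every alternative bid.
Others bid (3, 3, 3, 3): truth gives 6, best alternative gives 6.
Others bid (3, 3, 3, 9): truth gives 0, best alternative gives 0.
Others bid (3, 3, 3, 12): truth gives 0, best alternative gives 0.
Others bid (3, 3, 3, 16): truth gives 0, best alternative gives 0.
Others bid (3, 3, 3, 18): truth gives 0, best alternative gives 0.
Others bid (3, 3, 9, 3): truth gives 0, best alternative gives 0.
(Remaining 619 profiles checked similarly; truth is weakly best in each.)
In every case the truthful bid is at least as good as any alternative, so it is a dominant strategy.

Yes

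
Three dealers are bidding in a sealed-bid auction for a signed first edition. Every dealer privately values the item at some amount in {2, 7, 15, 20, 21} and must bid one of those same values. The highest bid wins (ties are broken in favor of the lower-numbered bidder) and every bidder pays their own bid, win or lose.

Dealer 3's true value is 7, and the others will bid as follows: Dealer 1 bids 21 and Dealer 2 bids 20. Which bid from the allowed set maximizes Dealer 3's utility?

2

Bid 2: loses but pays 2, utility -2.
Bid 7: loses but pays 7, utility -7.
Bid 15: loses but pays 15, utility -15.
Bid 20: loses but pays 20, utility -20.
Bid 21: loses but pays 21, utility -21.
The best choice is 2 with utility -2.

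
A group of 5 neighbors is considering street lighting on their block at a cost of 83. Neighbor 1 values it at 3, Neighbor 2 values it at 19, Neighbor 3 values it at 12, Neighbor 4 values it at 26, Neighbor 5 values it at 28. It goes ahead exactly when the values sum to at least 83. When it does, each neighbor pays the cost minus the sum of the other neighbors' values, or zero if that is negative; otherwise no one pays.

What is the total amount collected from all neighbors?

65

Total value 88 ≥ cost 83, so it is built.
Neighbor 1: others sum to 85; max(0, 83 - 85) = 0.
Neighbor 2: others sum to 69; max(0, 83 - 69) = 14.
Neighbor 3: others sum to 76; max(0, 83 - 76) = 7.
Neighbor 4: others sum to 62; max(0, 83 - 62) = 21.
Neighbor 5: others sum to 60; max(0, 83 - 60) = 23.
Total collected = 0 + 14 + 7 + 21 + 23 = 65.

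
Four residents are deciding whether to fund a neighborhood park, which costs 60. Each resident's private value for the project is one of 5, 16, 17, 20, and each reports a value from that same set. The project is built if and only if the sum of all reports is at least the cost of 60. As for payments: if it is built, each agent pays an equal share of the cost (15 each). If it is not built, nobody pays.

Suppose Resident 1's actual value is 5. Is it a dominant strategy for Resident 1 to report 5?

Check each profile of the others' reports and compare truth against every alternative report.
Others report (5, 20, 20): truth gives 0, best alternative gives -10.
Others report (16, 16, 16): truth gives 0, best alternative gives -10.
Others report (16, 16, 17): truth gives 0, best alternative gives -10.
Others report (16, 16, 20): truth gives 0, best alternative gives -10.
Others report (16, 17, 16): truth gives 0, best alternative gives -10.
Others report (16, 17, 17): truth gives 0, best alternative gives -10.
(Remaining 58 profiles checked similarly; truth is weakly best in each.)
In every case the truthful report is at least as good as any alternative, so it is a dominant strategy.

Yes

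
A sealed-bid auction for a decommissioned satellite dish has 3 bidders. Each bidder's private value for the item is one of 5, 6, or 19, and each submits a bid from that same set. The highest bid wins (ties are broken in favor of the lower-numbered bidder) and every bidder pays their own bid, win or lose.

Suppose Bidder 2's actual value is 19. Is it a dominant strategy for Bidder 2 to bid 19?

No

Consider the case where Bidder 1 bids 5 and Bidder 3 bids 5.
Truthful bid 19: wins, pays 19, utility 19 - 19 = 0.
Bid 6 instead: wins, pays 6, utility 19 - 6 = 13.
Since 13 > 0, bidding 6 is strictly better here, so truthful bidding is not dominant.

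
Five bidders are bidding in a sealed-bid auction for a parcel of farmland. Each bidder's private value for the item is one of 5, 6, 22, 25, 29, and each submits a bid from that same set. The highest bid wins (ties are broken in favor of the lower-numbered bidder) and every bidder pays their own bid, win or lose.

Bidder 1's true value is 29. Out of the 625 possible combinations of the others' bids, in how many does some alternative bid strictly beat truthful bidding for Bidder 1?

256

Others bid (5, 5, 5, 5): truth gives 0; bid 5 gives 24 > 0. Violating.
Others bid (5, 5, 5, 6): truth gives 0; bid 6 gives 23 > 0. Violating.
Others bid (5, 5, 5, 22): truth gives 0; bid 22 gives 7 > 0. Violating.
Others bid (5, 5, 5, 25): truth gives 0; bid 25 gives 4 > 0. Violating.
Others bid (5, 5, 5, 29): truth gives 0; no alternative beats it.
Others bid (5, 5, 6, 29): truth gives 0; no alternative beats it.
(Checking all 625 profiles: 256 have a profitable deviation, 369 do not.)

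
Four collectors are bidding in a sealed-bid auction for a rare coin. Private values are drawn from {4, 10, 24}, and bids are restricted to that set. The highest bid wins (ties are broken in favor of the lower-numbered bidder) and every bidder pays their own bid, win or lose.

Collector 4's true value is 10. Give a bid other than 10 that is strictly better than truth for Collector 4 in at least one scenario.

4

Suppose Collector 1 bids 4, Collector 2 bids 4 and Collector 3 bids 10.
Bid 10: loses but pays 10, utility -10.
Bid 4: loses but pays 4, utility -4.
So bidding 4 beats truth here (-4 > -10).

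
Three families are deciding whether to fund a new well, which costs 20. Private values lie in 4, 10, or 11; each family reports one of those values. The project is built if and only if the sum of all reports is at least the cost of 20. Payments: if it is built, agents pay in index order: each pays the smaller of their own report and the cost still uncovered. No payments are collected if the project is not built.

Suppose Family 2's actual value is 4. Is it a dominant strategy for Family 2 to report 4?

Check each profile of the others' reports and compare truth against every alternative report.
Others report (4, 10): truth gives 0, best alternative gives -6.
Others report (4, 11): truth gives 0, best alternative gives -6.
Others report (10, 4): truth gives 0, best alternative gives -6.
Others report (10, 10): truth gives 0, best alternative gives -6.
Others report (10, 11): truth gives 0, best alternative gives -6.
Others report (11, 4): truth gives 0, best alternative gives -5.
(Remaining 3 profiles checked similarly; truth is weakly best in each.)
In every case the truthful report is at least as good as any alternative, so it is a dominant strategy.

Yes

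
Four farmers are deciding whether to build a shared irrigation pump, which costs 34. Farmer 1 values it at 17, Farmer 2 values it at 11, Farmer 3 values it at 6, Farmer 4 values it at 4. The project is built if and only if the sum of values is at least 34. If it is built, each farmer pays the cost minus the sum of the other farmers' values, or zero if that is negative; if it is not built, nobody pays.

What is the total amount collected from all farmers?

22

Total value 38 ≥ cost 34, so it is built.
Farmer 1: others sum to 21; max(0, 34 - 21) = 13.
Farmer 2: others sum to 27; max(0, 34 - 27) = 7.
Farmer 3: others sum to 32; max(0, 34 - 32) = 2.
Farmer 4: others sum to 34; max(0, 34 - 34) = 0.
Total collected = 13 + 7 + 2 + 0 = 22.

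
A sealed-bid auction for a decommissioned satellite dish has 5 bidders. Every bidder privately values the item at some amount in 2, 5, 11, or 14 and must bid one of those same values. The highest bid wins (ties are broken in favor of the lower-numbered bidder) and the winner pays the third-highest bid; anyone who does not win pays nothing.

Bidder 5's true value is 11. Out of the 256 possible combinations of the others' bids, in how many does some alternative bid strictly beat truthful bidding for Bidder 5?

Others bid (2, 2, 2, 11): truth gives 0; bid 14 gives 9 > 0. Violating.
Others bid (2, 2, 5, 11): truth gives 0; bid 14 gives 6 > 0. Violating.
Others bid (2, 2, 11, 2): truth gives 0; bid 14 gives 9 > 0. Violating.
Others bid (2, 2, 11, 5): truth gives 0; bid 14 gives 6 > 0. Violating.
Others bid (2, 2, 2, 2): truth gives 9; no alternative beats it.
Others bid (2, 2, 2, 5): truth gives 9; no alternative beats it.
(Checking all 256 profiles: 32 have a profitable deviation, 224 do not.)

32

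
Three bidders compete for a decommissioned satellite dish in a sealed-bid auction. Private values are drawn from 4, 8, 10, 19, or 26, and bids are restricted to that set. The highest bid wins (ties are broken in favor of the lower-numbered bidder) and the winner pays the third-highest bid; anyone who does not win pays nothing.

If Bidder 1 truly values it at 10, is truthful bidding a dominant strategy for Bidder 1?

Consider the case where Bidder 2 bids 4 and Bidder 3 bids 19.
Truthful bid 10: loses, pays 0, utility 0.
Bid 19 instead: wins, pays 4, utility 10 - 4 = 6.
Since 6 > 0, bidding 19 is strictly better here, so truthful bidding is not dominant.

No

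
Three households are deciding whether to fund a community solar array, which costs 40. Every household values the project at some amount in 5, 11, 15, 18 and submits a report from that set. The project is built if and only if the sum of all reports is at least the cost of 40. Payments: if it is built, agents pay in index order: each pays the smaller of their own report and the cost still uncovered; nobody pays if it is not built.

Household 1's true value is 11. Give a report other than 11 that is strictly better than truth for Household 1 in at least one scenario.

Suppose Household 2 reports 18 and Household 3 reports 18.
Report 11: project built, pays 11, utility 11 - 11 = 0.
Report 5: project built, pays 5, utility 11 - 5 = 6.
So reporting 5 beats truth here (6 > 0).

5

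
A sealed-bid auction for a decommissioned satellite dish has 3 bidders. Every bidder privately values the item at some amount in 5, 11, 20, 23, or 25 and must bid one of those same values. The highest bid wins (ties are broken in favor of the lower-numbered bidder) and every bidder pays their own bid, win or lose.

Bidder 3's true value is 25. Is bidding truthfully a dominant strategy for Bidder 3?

Consider the case where Bidder 1 bids 5 and Bidder 2 bids 5.
Truthful bid 25: wins, pays 25, utility 25 - 25 = 0.
Bid 11 instead: wins, pays 11, utility 25 - 11 = 14.
Since 14 > 0, bidding 11 is strictly better here, so truthful bidding is not dominant.

No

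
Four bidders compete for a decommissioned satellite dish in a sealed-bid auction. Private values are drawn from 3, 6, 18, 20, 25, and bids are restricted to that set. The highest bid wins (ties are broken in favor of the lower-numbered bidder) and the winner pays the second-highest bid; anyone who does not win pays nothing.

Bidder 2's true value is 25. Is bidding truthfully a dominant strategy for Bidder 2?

Yes

Check each profile of the others' bids and compare truth against every alternative bid.
Others bid (20, 3, 3): truth gives 5, best alternative gives 0.
Others bid (20, 3, 6): truth gives 5, best alternative gives 0.
Others bid (20, 3, 18): truth gives 5, best alternative gives 0.
Others bid (20, 3, 20): truth gives 5, best alternative gives 0.
Others bid (20, 6, 3): truth gives 5, best alternative gives 0.
Others bid (20, 6, 6): truth gives 5, best alternative gives 0.
(Remaining 119 profiles checked similarly; truth is weakly best in each.)
In every case the truthful bid is at least as good as any alternative, so it is a dominant strategy.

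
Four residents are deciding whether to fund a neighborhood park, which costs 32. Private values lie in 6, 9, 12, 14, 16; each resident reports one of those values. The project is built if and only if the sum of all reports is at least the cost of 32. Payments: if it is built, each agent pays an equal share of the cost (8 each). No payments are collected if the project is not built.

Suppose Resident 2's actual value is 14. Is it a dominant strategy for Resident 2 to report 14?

Check each profile of the others' reports and compare truth against every alternative report.
Others report (6, 6, 6): truth gives 6, best alternative gives 6.
Others report (6, 6, 9): truth gives 6, best alternative gives 6.
Others report (6, 6, 12): truth gives 6, best alternative gives 6.
Others report (6, 6, 14): truth gives 6, best alternative gives 6.
Others report (6, 6, 16): truth gives 6, best alternative gives 6.
Others report (6, 9, 6): truth gives 6, best alternative gives 6.
(Remaining 119 profiles checked similarly; truth is weakly best in each.)
In every case the truthful report is at least as good as any alternative, so it is a dominant strategy.

Yes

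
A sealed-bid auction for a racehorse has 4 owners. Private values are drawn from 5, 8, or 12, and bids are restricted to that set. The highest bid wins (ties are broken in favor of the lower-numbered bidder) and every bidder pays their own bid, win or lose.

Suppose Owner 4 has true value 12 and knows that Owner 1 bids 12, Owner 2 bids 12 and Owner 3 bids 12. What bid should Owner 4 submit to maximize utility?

Bid 5: loses but pays 5, utility -5.
Bid 8: loses but pays 8, utility -8.
Bid 12: loses but pays 12, utility -12.
The best choice is 5 with utility -5.

5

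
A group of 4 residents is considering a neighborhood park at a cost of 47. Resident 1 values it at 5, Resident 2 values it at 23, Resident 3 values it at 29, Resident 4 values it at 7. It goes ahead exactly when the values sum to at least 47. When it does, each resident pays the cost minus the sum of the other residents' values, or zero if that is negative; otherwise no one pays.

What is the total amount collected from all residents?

18

Total value 64 ≥ cost 47, so it is built.
Resident 1: others sum to 59; max(0, 47 - 59) = 0.
Resident 2: others sum to 41; max(0, 47 - 41) = 6.
Resident 3: others sum to 35; max(0, 47 - 35) = 12.
Resident 4: others sum to 57; max(0, 47 - 57) = 0.
Total collected = 0 + 6 + 12 + 0 = 18.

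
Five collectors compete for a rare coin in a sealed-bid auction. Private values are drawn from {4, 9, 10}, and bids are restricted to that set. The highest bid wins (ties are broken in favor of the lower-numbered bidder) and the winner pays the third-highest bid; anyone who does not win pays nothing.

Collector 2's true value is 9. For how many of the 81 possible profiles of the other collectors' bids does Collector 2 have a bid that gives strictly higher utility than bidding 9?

4

Others bid (4, 4, 4, 10): truth gives 0; bid 10 gives 5 > 0. Violating.
Others bid (4, 4, 10, 4): truth gives 0; bid 10 gives 5 > 0. Violating.
Others bid (4, 10, 4, 4): truth gives 0; bid 10 gives 5 > 0. Violating.
Others bid (9, 4, 4, 4): truth gives 0; bid 10 gives 5 > 0. Violating.
Others bid (4, 4, 4, 4): truth gives 5; no alternative beats it.
Others bid (4, 4, 4, 9): truth gives 5; no alternative beats it.
(Checking all 81 profiles: 4 have a profitable deviation, 77 do not.)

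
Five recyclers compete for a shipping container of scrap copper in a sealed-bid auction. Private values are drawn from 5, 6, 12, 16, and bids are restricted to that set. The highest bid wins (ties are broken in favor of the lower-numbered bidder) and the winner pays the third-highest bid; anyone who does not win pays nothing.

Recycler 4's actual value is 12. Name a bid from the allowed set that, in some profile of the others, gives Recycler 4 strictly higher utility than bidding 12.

16

Suppose Recycler 1 bids 5, Recycler 2 bids 5, Recycler 3 bids 5 and Recycler 5 bids 16.
Bid 12: loses, pays 0, utility 0.
Bid 16: wins, pays 5, utility 12 - 5 = 7.
So bidding 16 beats truth here (7 > 0).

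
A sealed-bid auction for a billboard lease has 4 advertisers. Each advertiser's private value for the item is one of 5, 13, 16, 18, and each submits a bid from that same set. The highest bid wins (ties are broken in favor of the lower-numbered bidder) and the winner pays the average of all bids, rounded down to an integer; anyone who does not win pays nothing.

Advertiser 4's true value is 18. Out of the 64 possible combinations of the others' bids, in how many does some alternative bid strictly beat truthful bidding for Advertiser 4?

Others bid (5, 5, 5): truth gives 10; bid 13 gives 11 > 10. Violating.
Others bid (5, 5, 13): truth gives 8; bid 16 gives 9 > 8. Violating.
Others bid (5, 13, 5): truth gives 8; bid 16 gives 9 > 8. Violating.
Others bid (5, 13, 13): truth gives 6; bid 16 gives 7 > 6. Violating.
Others bid (5, 5, 16): truth gives 7; no alternative beats it.
Others bid (5, 5, 18): truth gives 0; no alternative beats it.
(Checking all 64 profiles: 8 have a profitable deviation, 56 do not.)

8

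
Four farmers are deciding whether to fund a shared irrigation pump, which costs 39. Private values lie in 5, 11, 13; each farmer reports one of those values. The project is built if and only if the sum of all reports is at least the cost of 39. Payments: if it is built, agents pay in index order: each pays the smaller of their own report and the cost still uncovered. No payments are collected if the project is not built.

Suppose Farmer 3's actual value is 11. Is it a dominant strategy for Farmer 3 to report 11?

No

Consider the case where Farmer 1 reports 11, Farmer 2 reports 11 and Farmer 4 reports 13.
Truthful report 11: project built, pays 11, utility 11 - 11 = 0.
Report 5 instead: project built, pays 5, utility 11 - 5 = 6.
Since 6 > 0, reporting 5 is strictly better here, so truthful reporting is not dominant.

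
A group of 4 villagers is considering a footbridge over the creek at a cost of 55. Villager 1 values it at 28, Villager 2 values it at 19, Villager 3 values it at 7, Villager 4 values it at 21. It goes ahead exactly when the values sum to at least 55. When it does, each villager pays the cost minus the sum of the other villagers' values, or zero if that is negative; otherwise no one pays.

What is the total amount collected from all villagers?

Total value 75 ≥ cost 55, so it is built.
Villager 1: others sum to 47; max(0, 55 - 47) = 8.
Villager 2: others sum to 56; max(0, 55 - 56) = 0.
Villager 3: others sum to 68; max(0, 55 - 68) = 0.
Villager 4: others sum to 54; max(0, 55 - 54) = 1.
Total collected = 8 + 0 + 0 + 1 = 9.

9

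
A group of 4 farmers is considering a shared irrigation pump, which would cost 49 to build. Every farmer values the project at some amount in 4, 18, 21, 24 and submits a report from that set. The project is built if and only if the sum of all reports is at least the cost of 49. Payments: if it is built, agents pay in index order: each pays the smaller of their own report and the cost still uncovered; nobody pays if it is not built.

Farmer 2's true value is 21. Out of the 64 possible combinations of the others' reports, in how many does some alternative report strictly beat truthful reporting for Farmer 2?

57

Others report (4, 4, 24): truth gives 0; report 18 gives 3 > 0. Violating.
Others report (4, 18, 18): truth gives 0; report 18 gives 3 > 0. Violating.
Others report (4, 18, 21): truth gives 0; report 18 gives 3 > 0. Violating.
Others report (4, 18, 24): truth gives 0; report 4 gives 17 > 0. Violating.
Others report (4, 4, 4): truth gives 0; no alternative beats it.
Others report (4, 4, 18): truth gives 0; no alternative beats it.
(Checking all 64 profiles: 57 have a profitable deviation, 7 do not.)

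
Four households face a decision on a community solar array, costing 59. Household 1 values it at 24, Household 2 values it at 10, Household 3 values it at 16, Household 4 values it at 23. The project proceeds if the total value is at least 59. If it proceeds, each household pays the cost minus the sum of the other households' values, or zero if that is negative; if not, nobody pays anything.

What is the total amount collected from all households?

Total value 73 ≥ cost 59, so it is built.
Household 1: others sum to 49; max(0, 59 - 49) = 10.
Household 2: others sum to 63; max(0, 59 - 63) = 0.
Household 3: others sum to 57; max(0, 59 - 57) = 2.
Household 4: others sum to 50; max(0, 59 - 50) = 9.
Total collected = 10 + 0 + 2 + 9 = 21.

21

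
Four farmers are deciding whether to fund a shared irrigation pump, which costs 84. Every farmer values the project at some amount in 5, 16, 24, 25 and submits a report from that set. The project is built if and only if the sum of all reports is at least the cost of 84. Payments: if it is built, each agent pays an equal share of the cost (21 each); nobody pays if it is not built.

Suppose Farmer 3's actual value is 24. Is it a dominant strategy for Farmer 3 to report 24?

Check each profile of the others' reports and compare truth against every alternative report.
Others report (16, 24, 24): truth gives 3, best alternative gives 3.
Others report (16, 24, 25): truth gives 3, best alternative gives 3.
Others report (16, 25, 24): truth gives 3, best alternative gives 3.
Others report (16, 25, 25): truth gives 3, best alternative gives 3.
Others report (24, 16, 24): truth gives 3, best alternative gives 3.
Others report (24, 16, 25): truth gives 3, best alternative gives 3.
(Remaining 58 profiles checked similarly; truth is weakly best in each.)
In every case the truthful report is at least as good as any alternative, so it is a dominant strategy.

Yes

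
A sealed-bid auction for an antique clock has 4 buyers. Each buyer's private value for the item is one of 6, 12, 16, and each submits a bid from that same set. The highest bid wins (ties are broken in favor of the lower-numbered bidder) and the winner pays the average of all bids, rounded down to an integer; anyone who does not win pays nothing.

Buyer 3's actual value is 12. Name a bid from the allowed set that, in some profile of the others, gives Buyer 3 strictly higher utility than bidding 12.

16

Suppose Buyer 1 bids 6, Buyer 2 bids 6 and Buyer 4 bids 16.
Bid 12: loses, pays 0, utility 0.
Bid 16: wins, pays 11, utility 12 - 11 = 1.
So bidding 16 beats truth here (1 > 0).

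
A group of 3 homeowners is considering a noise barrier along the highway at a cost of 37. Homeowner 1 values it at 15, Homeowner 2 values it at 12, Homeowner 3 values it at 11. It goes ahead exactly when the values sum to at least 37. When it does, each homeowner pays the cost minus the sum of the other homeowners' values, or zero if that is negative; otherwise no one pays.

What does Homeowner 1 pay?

14

Total value 38 ≥ cost 37, so the project is built.
The other homeowners' values sum to 23.
Cost minus that sum is 37 - 23 = 14.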